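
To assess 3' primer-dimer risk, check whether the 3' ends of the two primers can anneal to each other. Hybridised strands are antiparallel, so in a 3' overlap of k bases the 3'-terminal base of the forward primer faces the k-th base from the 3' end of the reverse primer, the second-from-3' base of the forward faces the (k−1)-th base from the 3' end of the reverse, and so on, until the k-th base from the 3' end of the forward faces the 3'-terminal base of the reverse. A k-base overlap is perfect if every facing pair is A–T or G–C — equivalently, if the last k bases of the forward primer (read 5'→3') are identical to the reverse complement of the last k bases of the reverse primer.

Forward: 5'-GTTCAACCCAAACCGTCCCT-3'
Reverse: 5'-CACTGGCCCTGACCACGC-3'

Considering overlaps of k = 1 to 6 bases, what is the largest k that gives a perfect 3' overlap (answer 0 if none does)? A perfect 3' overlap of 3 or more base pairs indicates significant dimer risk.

Last 6 bases (5'→3') — forward …GTCCCT, reverse …CCACGC.
Reverse complement of the reverse primer's last 6 bases: GCGTGG; its first k bases are the reverse complement of the reverse primer's last k bases, so a perfect k-base overlap needs the forward primer's last k bases to equal them.
Comparing (forward last k vs required): k=1: T vs G ✗; k=2: CT vs GC ✗; k=3: CCT vs GCG ✗; k=4: CCCT vs GCGT ✗; k=5: TCCCT vs GCGTG ✗; k=6: GTCCCT vs GCGTGG ✗.
No overlap length from 1 to 6 is perfect, so the longest perfect 3' overlap is 0.

Longest perfect overlap: 0 complementary base pairs; below the dimer-risk threshold (threshold 3).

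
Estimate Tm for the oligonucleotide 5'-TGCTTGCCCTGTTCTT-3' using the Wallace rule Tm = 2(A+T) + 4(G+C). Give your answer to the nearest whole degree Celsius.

Base counts: A=0, T=8, G=3, C=5 (length 16).
Tm = 2·(0+8) + 4·(3+5) = 2·8 + 4·8 = 16 + 32 = 48°C.

48°C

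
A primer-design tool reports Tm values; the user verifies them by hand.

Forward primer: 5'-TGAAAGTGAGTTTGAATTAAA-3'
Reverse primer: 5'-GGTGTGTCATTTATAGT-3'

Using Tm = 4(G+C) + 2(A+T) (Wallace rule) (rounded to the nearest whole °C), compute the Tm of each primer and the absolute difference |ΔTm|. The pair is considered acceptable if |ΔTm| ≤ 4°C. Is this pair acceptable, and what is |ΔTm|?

Forward: A=9 T=7 G=5 C=0 → Tm = 2·16 + 4·5 = 52°C.
Reverse: A=3 T=8 G=5 C=1 → Tm = 2·11 + 4·6 = 46°C.
|ΔTm| = |52 − 46| = 6°C, > 4°C.

|ΔTm| = 6°C; the pair is not acceptable.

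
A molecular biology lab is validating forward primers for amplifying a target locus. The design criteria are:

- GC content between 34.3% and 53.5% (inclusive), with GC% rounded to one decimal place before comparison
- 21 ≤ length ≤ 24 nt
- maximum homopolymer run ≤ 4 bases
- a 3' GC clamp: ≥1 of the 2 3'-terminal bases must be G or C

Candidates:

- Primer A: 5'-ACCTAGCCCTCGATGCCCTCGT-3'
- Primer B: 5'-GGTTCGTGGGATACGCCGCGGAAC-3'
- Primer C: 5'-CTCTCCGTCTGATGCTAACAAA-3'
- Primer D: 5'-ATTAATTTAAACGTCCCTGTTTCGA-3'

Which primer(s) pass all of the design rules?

None of the candidates satisfy all criteria.

Primer A (22 nt, A=3 T=5 G=4 C=10): GC 14/22 = 63.6%, outside 34.3–53.5% ✗; length 22 ✓; longest run = 3 ✓; 3' end GT has 1 G/C ✓ — fails.
Primer B (24 nt, A=4 T=4 G=10 C=6): GC 16/24 = 66.7%, outside 34.3–53.5% ✗; length 24 ✓; longest run = 3 ✓; 3' end AC has 1 G/C ✓ — fails.
Primer C (22 nt, A=6 T=6 G=3 C=7): GC 10/22 = 45.5% ✓; length 22 ✓; longest run = 3 ✓; 3' end AA has 0 G/C, need ≥1 ✗ — fails.
Primer D (25 nt, A=7 T=10 G=3 C=5): GC 8/25 = 32.0%, outside 34.3–53.5% ✗; length 25, outside 21–24 ✗; longest run = 3 ✓; 3' end GA has 1 G/C ✓ — fails.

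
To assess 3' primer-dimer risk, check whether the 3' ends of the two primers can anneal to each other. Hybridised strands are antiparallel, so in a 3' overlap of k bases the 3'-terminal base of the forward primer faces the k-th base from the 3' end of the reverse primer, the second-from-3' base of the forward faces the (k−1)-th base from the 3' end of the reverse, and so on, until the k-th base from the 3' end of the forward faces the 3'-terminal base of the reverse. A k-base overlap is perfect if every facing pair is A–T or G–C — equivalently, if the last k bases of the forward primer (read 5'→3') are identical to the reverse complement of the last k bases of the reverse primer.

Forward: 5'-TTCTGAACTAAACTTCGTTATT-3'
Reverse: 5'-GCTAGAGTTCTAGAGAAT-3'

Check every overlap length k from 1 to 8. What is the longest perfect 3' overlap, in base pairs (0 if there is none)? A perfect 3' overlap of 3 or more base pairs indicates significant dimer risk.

Longest perfect overlap: 3 complementary base pairs; significant dimer risk (threshold 3).

Last 8 bases (5'→3') — forward …TCGTTATT, reverse …TAGAGAAT.
Reverse complement of the reverse primer's last 8 bases: ATTCTCTA; its first k bases are the reverse complement of the reverse primer's last k bases, so a perfect k-base overlap needs the forward primer's last k bases to equal them.
Comparing (forward last k vs required): k=1: T vs A ✗; k=2: TT vs AT ✗; k=3: ATT vs ATT ✓; k=4: TATT vs ATTC ✗; k=5: TTATT vs ATTCT ✗; k=6: GTTATT vs ATTCTC ✗; k=7: CGTTATT vs ATTCTCT ✗; k=8: TCGTTATT vs ATTCTCTA ✗.
Only k = 3 is perfect, so the longest perfect 3' overlap is 3.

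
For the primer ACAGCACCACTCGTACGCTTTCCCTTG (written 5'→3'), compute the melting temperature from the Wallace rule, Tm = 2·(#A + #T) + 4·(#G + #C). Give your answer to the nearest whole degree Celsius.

84°C

Base counts: A=5, T=7, G=4, C=11 (length 27).
Tm = 2·(5+7) + 4·(4+11) = 2·12 + 4·15 = 24 + 60 = 84°C.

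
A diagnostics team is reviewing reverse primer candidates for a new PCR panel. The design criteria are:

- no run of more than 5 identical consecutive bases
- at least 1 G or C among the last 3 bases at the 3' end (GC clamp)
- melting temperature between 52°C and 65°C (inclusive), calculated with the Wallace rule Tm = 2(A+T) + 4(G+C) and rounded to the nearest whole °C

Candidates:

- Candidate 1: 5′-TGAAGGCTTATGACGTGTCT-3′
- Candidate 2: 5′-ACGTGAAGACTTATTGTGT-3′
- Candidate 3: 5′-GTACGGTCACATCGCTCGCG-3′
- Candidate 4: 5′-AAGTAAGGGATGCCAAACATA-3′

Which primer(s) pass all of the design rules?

Candidate 1 (20 nt, A=4 T=7 G=6 C=3): longest run = 2 ✓; 3' end TCT has 1 G/C ✓; Tm = 2·11 + 4·9 = 58°C ✓ — passes.
Candidate 2 (19 nt, A=5 T=7 G=5 C=2): longest run = 2 ✓; 3' end TGT has 1 G/C ✓; Tm = 2·12 + 4·7 = 52°C ✓ — passes.
Candidate 3 (20 nt, A=3 T=4 G=6 C=7): longest run = 2 ✓; 3' end GCG has 3 G/C ✓; Tm = 2·7 + 4·13 = 66°C, outside 52–65°C ✗ — fails.
Candidate 4 (21 nt, A=10 T=3 G=5 C=3): longest run = 3 ✓; 3' end ATA has 0 G/C, need ≥1 ✗; Tm = 2·13 + 4·8 = 58°C ✓ — fails.

Candidate 1 and Candidate 2.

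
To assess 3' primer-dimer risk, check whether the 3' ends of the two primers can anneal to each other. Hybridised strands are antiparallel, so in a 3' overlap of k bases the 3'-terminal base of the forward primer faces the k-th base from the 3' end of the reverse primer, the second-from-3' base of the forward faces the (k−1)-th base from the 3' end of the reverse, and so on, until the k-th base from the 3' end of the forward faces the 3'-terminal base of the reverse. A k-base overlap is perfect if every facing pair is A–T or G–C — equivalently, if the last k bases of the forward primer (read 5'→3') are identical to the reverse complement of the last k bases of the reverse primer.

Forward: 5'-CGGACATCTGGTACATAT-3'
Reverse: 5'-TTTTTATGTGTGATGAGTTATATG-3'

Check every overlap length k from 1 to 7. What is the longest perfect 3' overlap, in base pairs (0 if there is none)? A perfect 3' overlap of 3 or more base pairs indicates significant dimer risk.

Last 7 bases (5'→3') — forward …TACATAT, reverse …TTATATG.
Reverse complement of the reverse primer's last 7 bases: CATATAA; its first k bases are the reverse complement of the reverse primer's last k bases, so a perfect k-base overlap needs the forward primer's last k bases to equal them.
Comparing (forward last k vs required): k=1: T vs C ✗; k=2: AT vs CA ✗; k=3: TAT vs CAT ✗; k=4: ATAT vs CATA ✗; k=5: CATAT vs CATAT ✓; k=6: ACATAT vs CATATA ✗; k=7: TACATAT vs CATATAA ✗.
Only k = 5 is perfect, so the longest perfect 3' overlap is 5.

Longest perfect overlap: 5 complementary base pairs; significant dimer risk (threshold 3).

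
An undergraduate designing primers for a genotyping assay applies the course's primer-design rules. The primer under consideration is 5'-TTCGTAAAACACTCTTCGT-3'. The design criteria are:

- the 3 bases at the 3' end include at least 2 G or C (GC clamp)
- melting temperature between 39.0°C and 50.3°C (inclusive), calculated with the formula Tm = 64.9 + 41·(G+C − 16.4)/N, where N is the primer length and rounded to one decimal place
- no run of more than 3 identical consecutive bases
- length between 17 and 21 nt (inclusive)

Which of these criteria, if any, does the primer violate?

Base counts: A=5, T=7, G=2, C=5 (length 19).
GC clamp: 3' end CGT has 2 G/C ✓
Tm: Tm = 64.9 + 41·(7 − 16.4)/19 = 44.6°C ✓
homopolymer run: longest run = 4, exceeds 3 ✗
length: length 19 ✓

Fails: homopolymer run.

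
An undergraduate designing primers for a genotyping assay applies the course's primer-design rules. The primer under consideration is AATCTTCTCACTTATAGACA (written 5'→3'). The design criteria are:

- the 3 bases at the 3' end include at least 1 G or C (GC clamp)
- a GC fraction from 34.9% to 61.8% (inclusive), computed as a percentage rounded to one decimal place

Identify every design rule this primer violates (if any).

Base counts: A=7, T=7, G=1, C=5 (length 20).
GC clamp: 3' end ACA has 1 G/C ✓
GC content: GC 6/20 = 30.0%, outside 34.9–61.8% ✗

Fails: GC content.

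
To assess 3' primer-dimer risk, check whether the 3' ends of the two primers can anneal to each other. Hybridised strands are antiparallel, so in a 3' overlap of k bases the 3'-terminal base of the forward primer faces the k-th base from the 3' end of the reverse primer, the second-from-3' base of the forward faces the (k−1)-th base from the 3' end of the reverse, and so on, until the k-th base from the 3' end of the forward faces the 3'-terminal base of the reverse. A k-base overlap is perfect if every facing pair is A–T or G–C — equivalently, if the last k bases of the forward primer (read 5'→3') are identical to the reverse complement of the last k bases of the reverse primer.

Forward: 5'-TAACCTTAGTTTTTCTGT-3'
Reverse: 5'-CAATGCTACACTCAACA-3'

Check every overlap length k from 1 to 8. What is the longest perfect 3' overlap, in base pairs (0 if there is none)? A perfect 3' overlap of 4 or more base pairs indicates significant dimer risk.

Last 8 bases (5'→3') — forward …TTTTCTGT, reverse …ACTCAACA.
Reverse complement of the reverse primer's last 8 bases: TGTTGAGT; its first k bases are the reverse complement of the reverse primer's last k bases, so a perfect k-base overlap needs the forward primer's last k bases to equal them.
Comparing (forward last k vs required): k=1: T vs T ✓; k=2: GT vs TG ✗; k=3: TGT vs TGT ✓; k=4: CTGT vs TGTT ✗; k=5: TCTGT vs TGTTG ✗; k=6: TTCTGT vs TGTTGA ✗; k=7: TTTCTGT vs TGTTGAG ✗; k=8: TTTTCTGT vs TGTTGAGT ✗.
Perfect overlaps at k = 1, 3; the largest is 3.

Longest perfect overlap: 3 complementary base pairs; below the dimer-risk threshold (threshold 4).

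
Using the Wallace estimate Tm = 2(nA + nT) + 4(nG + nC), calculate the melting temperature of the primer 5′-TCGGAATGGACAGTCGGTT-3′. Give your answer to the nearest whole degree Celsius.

58°C

Base counts: A=4, T=5, G=7, C=3 (length 19).
Tm = 2·(4+5) + 4·(7+3) = 2·9 + 4·10 = 18 + 40 = 58°C.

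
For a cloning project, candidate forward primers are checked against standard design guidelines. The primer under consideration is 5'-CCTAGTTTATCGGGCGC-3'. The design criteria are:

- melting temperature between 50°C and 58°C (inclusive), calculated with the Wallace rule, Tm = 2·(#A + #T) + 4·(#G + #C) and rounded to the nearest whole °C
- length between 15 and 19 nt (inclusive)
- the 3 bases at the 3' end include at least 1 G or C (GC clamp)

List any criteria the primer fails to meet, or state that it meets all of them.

Meets all criteria.

Base counts: A=2, T=5, G=5, C=5 (length 17).
Tm: Tm = 2·7 + 4·10 = 54°C ✓
length: length 17 ✓
GC clamp: 3' end CGC has 3 G/C ✓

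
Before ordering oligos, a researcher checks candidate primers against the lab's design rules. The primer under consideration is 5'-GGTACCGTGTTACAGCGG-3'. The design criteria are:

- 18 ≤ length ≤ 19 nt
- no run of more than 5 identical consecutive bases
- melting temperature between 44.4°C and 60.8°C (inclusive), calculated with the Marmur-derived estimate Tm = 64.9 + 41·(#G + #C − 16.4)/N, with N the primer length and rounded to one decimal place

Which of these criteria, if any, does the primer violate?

Meets all criteria.

Base counts: A=3, T=4, G=7, C=4 (length 18).
length: length 18 ✓
homopolymer run: longest run = 2 ✓
Tm: Tm = 64.9 + 41·(11 − 16.4)/18 = 52.6°C ✓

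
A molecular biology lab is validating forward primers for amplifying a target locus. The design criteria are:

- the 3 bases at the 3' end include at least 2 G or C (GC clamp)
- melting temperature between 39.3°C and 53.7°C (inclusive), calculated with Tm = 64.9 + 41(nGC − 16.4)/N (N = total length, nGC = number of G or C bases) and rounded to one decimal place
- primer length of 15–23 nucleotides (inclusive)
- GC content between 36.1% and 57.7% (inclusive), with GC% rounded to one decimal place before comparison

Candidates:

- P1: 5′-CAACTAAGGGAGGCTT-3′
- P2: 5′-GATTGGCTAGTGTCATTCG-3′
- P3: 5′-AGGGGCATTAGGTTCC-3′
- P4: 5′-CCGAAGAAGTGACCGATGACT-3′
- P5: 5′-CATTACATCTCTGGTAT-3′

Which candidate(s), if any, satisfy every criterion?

P2 and P3.

P1 (16 nt, A=5 T=3 G=5 C=3): 3' end CTT has 1 G/C, need ≥2 ✗; Tm = 64.9 + 41·(8 − 16.4)/16 = 43.4°C ✓; length 16 ✓; GC 8/16 = 50.0% ✓ — fails.
P2 (19 nt, A=3 T=7 G=6 C=3): 3' end TCG has 2 G/C ✓; Tm = 64.9 + 41·(9 − 16.4)/19 = 48.9°C ✓; length 19 ✓; GC 9/19 = 47.4% ✓ — passes.
P3 (16 nt, A=3 T=4 G=6 C=3): 3' end TCC has 2 G/C ✓; Tm = 64.9 + 41·(9 − 16.4)/16 = 45.9°C ✓; length 16 ✓; GC 9/16 = 56.3% ✓ — passes.
P4 (21 nt, A=7 T=3 G=6 C=5): 3' end ACT has 1 G/C, need ≥2 ✗; Tm = 64.9 + 41·(11 − 16.4)/21 = 54.4°C, outside 39.3–53.7°C ✗; length 21 ✓; GC 11/21 = 52.4% ✓ — fails.
P5 (17 nt, A=4 T=7 G=2 C=4): 3' end TAT has 0 G/C, need ≥2 ✗; Tm = 64.9 + 41·(6 − 16.4)/17 = 39.8°C ✓; length 17 ✓; GC 6/17 = 35.3%, outside 36.1–57.7% ✗ — fails.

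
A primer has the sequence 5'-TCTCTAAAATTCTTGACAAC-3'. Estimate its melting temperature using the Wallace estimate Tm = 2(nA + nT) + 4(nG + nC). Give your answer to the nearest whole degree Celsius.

52°C

Base counts: A=7, T=7, G=1, C=5 (length 20).
Tm = 2·(7+7) + 4·(1+5) = 2·14 + 4·6 = 28 + 24 = 52°C.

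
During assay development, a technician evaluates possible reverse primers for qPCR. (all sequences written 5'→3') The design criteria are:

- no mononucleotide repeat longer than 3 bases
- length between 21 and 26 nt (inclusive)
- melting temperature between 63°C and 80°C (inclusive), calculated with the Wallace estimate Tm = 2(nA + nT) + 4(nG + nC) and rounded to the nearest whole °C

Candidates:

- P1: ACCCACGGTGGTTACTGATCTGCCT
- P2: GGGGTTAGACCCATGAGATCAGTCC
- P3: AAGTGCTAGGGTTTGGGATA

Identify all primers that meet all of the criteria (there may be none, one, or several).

P1 (25 nt, A=4 T=7 G=6 C=8): longest run = 3 ✓; length 25 ✓; Tm = 2·11 + 4·14 = 78°C ✓ — passes.
P2 (25 nt, A=6 T=5 G=8 C=6): longest run = 4, exceeds 3 ✗; length 25 ✓; Tm = 2·11 + 4·14 = 78°C ✓ — fails.
P3 (20 nt, A=5 T=6 G=8 C=1): longest run = 3 ✓; length 20, outside 21–26 ✗; Tm = 2·11 + 4·9 = 58°C, outside 63–80°C ✗ — fails.

P1 only.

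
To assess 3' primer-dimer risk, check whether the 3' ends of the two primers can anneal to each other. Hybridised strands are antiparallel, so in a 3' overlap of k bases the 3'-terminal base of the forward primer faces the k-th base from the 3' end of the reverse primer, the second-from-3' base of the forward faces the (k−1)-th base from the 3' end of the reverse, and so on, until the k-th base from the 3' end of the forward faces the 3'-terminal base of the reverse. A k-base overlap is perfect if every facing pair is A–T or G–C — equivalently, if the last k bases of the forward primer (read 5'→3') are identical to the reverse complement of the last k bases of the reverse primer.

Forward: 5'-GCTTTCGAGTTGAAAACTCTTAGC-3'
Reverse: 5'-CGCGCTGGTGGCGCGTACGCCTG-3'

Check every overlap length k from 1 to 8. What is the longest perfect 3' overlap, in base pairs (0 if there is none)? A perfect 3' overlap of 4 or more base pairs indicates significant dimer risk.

Last 8 bases (5'→3') — forward …CTCTTAGC, reverse …TACGCCTG.
Reverse complement of the reverse primer's last 8 bases: CAGGCGTA; its first k bases are the reverse complement of the reverse primer's last k bases, so a perfect k-base overlap needs the forward primer's last k bases to equal them.
Comparing (forward last k vs required): k=1: C vs C ✓; k=2: GC vs CA ✗; k=3: AGC vs CAG ✗; k=4: TAGC vs CAGG ✗; k=5: TTAGC vs CAGGC ✗; k=6: CTTAGC vs CAGGCG ✗; k=7: TCTTAGC vs CAGGCGT ✗; k=8: CTCTTAGC vs CAGGCGTA ✗.
Only k = 1 is perfect, so the longest perfect 3' overlap is 1.

Longest perfect overlap: 1 complementary base pair; below the dimer-risk threshold (threshold 4).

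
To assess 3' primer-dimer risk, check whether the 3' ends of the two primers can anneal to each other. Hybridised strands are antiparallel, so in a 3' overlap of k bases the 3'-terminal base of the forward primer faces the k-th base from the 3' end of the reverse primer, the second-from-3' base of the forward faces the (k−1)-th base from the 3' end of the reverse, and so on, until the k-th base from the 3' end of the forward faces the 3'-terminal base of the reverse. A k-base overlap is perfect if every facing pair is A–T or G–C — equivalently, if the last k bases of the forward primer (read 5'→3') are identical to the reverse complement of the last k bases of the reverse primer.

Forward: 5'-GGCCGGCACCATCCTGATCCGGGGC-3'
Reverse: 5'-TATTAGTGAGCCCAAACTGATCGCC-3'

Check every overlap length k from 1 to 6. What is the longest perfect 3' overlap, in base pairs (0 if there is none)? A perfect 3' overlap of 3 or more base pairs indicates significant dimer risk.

Longest perfect overlap: 3 complementary base pairs; significant dimer risk (threshold 3).

Last 6 bases (5'→3') — forward …CGGGGC, reverse …ATCGCC.
Reverse complement of the reverse primer's last 6 bases: GGCGAT; its first k bases are the reverse complement of the reverse primer's last k bases, so a perfect k-base overlap needs the forward primer's last k bases to equal them.
Comparing (forward last k vs required): k=1: C vs G ✗; k=2: GC vs GG ✗; k=3: GGC vs GGC ✓; k=4: GGGC vs GGCG ✗; k=5: GGGGC vs GGCGA ✗; k=6: CGGGGC vs GGCGAT ✗.
Only k = 3 is perfect, so the longest perfect 3' overlap is 3.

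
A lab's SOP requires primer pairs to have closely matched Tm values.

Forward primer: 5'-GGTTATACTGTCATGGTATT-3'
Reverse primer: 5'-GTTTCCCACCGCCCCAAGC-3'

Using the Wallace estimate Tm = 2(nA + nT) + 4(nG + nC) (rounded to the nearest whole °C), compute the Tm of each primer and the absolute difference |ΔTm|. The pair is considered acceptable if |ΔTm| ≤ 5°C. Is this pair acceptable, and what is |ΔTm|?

Forward: A=4 T=9 G=5 C=2 → Tm = 2·13 + 4·7 = 54°C.
Reverse: A=3 T=3 G=3 C=10 → Tm = 2·6 + 4·13 = 64°C.
|ΔTm| = |54 − 64| = 10°C, > 5°C.

|ΔTm| = 10°C; the pair is not acceptable.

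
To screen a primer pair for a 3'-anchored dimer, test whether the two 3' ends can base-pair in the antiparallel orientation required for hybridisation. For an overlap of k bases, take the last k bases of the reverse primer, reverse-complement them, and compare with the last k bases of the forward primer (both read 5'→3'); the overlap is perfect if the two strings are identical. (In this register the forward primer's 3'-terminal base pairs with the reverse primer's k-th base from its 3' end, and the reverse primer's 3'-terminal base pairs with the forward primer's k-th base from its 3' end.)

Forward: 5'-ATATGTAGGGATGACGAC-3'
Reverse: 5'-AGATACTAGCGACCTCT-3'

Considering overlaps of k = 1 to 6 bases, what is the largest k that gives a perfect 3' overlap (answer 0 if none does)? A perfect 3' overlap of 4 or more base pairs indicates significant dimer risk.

Longest perfect overlap: 0 complementary base pairs; below the dimer-risk threshold (threshold 4).

Last 6 bases (5'→3') — forward …GACGAC, reverse …ACCTCT.
Reverse complement of the reverse primer's last 6 bases: AGAGGT; its first k bases are the reverse complement of the reverse primer's last k bases, so a perfect k-base overlap needs the forward primer's last k bases to equal them.
Comparing (forward last k vs required): k=1: C vs A ✗; k=2: AC vs AG ✗; k=3: GAC vs AGA ✗; k=4: CGAC vs AGAG ✗; k=5: ACGAC vs AGAGG ✗; k=6: GACGAC vs AGAGGT ✗.
No overlap length from 1 to 6 is perfect, so the longest perfect 3' overlap is 0.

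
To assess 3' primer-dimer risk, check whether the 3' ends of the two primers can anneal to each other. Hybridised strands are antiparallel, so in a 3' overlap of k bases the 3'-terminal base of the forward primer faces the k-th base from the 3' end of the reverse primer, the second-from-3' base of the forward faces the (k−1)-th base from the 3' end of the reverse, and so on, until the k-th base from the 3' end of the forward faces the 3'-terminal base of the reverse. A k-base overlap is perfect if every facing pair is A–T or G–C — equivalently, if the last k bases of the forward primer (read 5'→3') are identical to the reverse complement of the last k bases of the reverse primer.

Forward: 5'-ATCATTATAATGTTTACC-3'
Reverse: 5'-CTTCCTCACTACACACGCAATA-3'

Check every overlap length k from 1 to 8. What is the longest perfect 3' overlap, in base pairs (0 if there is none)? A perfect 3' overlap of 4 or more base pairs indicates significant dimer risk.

Longest perfect overlap: 0 complementary base pairs; below the dimer-risk threshold (threshold 4).

Last 8 bases (5'→3') — forward …TGTTTACC, reverse …ACGCAATA.
Reverse complement of the reverse primer's last 8 bases: TATTGCGT; its first k bases are the reverse complement of the reverse primer's last k bases, so a perfect k-base overlap needs the forward primer's last k bases to equal them.
Comparing (forward last k vs required): k=1: C vs T ✗; k=2: CC vs TA ✗; k=3: ACC vs TAT ✗; k=4: TACC vs TATT ✗; k=5: TTACC vs TATTG ✗; k=6: TTTACC vs TATTGC ✗; k=7: GTTTACC vs TATTGCG ✗; k=8: TGTTTACC vs TATTGCGT ✗.
No overlap length from 1 to 8 is perfect, so the longest perfect 3' overlap is 0.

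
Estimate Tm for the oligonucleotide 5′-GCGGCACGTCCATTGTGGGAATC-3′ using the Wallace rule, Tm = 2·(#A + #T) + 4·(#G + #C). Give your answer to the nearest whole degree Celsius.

74°C

Base counts: A=4, T=5, G=8, C=6 (length 23).
Tm = 2·(4+5) + 4·(8+6) = 2·9 + 4·14 = 18 + 56 = 74°C.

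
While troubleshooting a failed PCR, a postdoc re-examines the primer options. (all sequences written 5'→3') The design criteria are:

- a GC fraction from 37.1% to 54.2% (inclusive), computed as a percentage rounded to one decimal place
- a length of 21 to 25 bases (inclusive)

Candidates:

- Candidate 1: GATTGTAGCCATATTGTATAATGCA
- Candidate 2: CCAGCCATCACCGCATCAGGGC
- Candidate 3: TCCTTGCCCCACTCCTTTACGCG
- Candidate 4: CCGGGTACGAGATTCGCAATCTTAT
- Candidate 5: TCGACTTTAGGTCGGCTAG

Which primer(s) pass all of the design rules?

Candidate 4 only.

Candidate 1 (25 nt, A=8 T=9 G=5 C=3): GC 8/25 = 32.0%, outside 37.1–54.2% ✗; length 25 ✓ — fails.
Candidate 2 (22 nt, A=5 T=2 G=5 C=10): GC 15/22 = 68.2%, outside 37.1–54.2% ✗; length 22 ✓ — fails.
Candidate 3 (23 nt, A=2 T=7 G=3 C=11): GC 14/23 = 60.9%, outside 37.1–54.2% ✗; length 23 ✓ — fails.
Candidate 4 (25 nt, A=6 T=7 G=6 C=6): GC 12/25 = 48.0% ✓; length 25 ✓ — passes.
Candidate 5 (19 nt, A=3 T=6 G=6 C=4): GC 10/19 = 52.6% ✓; length 19, outside 21–25 ✗ — fails.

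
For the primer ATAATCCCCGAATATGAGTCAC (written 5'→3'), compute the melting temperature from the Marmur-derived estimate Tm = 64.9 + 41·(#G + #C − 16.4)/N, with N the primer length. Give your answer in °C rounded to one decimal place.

Base counts: A=8, T=5, G=3, C=6; G+C = 9, N = 22.
Tm = 64.9 + 41·(9 − 16.4)/22 = 64.9 + -303.40/22 = 51.1°C.

51.1°C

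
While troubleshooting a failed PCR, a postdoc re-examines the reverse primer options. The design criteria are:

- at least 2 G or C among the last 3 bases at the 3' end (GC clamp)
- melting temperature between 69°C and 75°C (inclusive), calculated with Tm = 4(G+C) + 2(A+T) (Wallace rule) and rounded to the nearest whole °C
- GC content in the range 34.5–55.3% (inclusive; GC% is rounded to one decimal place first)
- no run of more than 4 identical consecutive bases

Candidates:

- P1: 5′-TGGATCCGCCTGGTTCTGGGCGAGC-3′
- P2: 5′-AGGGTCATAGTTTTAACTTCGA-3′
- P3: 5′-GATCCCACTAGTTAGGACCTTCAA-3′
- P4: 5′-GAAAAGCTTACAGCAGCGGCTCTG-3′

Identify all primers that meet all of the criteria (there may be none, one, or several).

P4 only.

P1 (25 nt, A=2 T=6 G=10 C=7): 3' end AGC has 2 G/C ✓; Tm = 2·8 + 4·17 = 84°C, outside 69–75°C ✗; GC 17/25 = 68.0%, outside 34.5–55.3% ✗; longest run = 3 ✓ — fails.
P2 (22 nt, A=6 T=8 G=5 C=3): 3' end CGA has 2 G/C ✓; Tm = 2·14 + 4·8 = 60°C, outside 69–75°C ✗; GC 8/22 = 36.4% ✓; longest run = 4 ✓ — fails.
P3 (24 nt, A=7 T=6 G=4 C=7): 3' end CAA has 1 G/C, need ≥2 ✗; Tm = 2·13 + 4·11 = 70°C ✓; GC 11/24 = 45.8% ✓; longest run = 3 ✓ — fails.
P4 (24 nt, A=7 T=4 G=7 C=6): 3' end CTG has 2 G/C ✓; Tm = 2·11 + 4·13 = 74°C ✓; GC 13/24 = 54.2% ✓; longest run = 4 ✓ — passes.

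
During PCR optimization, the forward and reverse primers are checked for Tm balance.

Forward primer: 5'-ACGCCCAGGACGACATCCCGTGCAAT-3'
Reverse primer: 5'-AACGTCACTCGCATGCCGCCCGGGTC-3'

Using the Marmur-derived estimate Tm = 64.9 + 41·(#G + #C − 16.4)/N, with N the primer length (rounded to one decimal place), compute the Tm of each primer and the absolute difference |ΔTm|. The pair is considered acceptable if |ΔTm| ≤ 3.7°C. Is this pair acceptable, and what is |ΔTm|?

|ΔTm| = 3.1°C; the pair is acceptable.

Forward: G+C = 16, N = 26 → Tm = 64.9 + 41·(16 − 16.4)/26 = 64.3°C.
Reverse: G+C = 18, N = 26 → Tm = 64.9 + 41·(18 − 16.4)/26 = 67.4°C.
|ΔTm| = |64.3 − 67.4| = 3.1°C, ≤ 3.7°C.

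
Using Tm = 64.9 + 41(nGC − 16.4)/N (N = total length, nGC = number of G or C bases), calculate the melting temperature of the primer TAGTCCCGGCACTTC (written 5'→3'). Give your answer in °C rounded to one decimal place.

44.7°C

Base counts: A=2, T=4, G=3, C=6; G+C = 9, N = 15.
Tm = 64.9 + 41·(9 − 16.4)/15 = 64.9 + -303.40/15 = 44.7°C.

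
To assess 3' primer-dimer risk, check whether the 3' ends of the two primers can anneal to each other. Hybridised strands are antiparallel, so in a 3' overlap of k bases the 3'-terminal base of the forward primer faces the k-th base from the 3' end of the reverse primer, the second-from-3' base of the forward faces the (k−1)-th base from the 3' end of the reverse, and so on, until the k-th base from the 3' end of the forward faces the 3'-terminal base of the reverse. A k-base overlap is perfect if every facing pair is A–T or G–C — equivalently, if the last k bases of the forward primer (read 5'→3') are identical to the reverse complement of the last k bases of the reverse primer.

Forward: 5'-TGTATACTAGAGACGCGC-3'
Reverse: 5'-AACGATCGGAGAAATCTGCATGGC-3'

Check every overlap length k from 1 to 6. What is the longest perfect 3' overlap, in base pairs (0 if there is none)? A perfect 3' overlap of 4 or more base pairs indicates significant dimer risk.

Longest perfect overlap: 2 complementary base pairs; below the dimer-risk threshold (threshold 4).

Last 6 bases (5'→3') — forward …ACGCGC, reverse …CATGGC.
Reverse complement of the reverse primer's last 6 bases: GCCATG; its first k bases are the reverse complement of the reverse primer's last k bases, so a perfect k-base overlap needs the forward primer's last k bases to equal them.
Comparing (forward last k vs required): k=1: C vs G ✗; k=2: GC vs GC ✓; k=3: CGC vs GCC ✗; k=4: GCGC vs GCCA ✗; k=5: CGCGC vs GCCAT ✗; k=6: ACGCGC vs GCCATG ✗.
Only k = 2 is perfect, so the longest perfect 3' overlap is 2.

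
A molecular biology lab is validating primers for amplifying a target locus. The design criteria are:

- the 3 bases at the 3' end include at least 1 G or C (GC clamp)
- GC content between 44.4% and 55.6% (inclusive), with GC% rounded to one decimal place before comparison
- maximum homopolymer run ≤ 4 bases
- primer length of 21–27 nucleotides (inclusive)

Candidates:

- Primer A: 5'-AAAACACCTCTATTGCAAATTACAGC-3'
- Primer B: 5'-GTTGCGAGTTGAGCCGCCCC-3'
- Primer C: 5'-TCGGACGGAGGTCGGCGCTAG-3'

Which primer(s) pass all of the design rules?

None of the candidates satisfy all criteria.

Primer A (26 nt, A=11 T=6 G=2 C=7): 3' end AGC has 2 G/C ✓; GC 9/26 = 34.6%, outside 44.4–55.6% ✗; longest run = 4 ✓; length 26 ✓ — fails.
Primer B (20 nt, A=2 T=4 G=7 C=7): 3' end CCC has 3 G/C ✓; GC 14/20 = 70.0%, outside 44.4–55.6% ✗; longest run = 4 ✓; length 20, outside 21–27 ✗ — fails.
Primer C (21 nt, A=3 T=3 G=10 C=5): 3' end TAG has 1 G/C ✓; GC 15/21 = 71.4%, outside 44.4–55.6% ✗; longest run = 2 ✓; length 21 ✓ — fails.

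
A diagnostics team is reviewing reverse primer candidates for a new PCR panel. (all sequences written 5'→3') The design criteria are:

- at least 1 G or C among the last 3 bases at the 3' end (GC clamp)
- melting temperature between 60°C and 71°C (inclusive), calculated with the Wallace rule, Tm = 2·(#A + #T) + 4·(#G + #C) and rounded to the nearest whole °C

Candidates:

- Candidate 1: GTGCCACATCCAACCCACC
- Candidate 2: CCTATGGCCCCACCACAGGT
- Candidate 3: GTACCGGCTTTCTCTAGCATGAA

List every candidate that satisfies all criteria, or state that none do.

Candidate 1 (19 nt, A=5 T=2 G=2 C=10): 3' end ACC has 2 G/C ✓; Tm = 2·7 + 4·12 = 62°C ✓ — passes.
Candidate 2 (20 nt, A=4 T=3 G=4 C=9): 3' end GGT has 2 G/C ✓; Tm = 2·7 + 4·13 = 66°C ✓ — passes.
Candidate 3 (23 nt, A=5 T=7 G=5 C=6): 3' end GAA has 1 G/C ✓; Tm = 2·12 + 4·11 = 68°C ✓ — passes.

Candidate 1, Candidate 2 and Candidate 3.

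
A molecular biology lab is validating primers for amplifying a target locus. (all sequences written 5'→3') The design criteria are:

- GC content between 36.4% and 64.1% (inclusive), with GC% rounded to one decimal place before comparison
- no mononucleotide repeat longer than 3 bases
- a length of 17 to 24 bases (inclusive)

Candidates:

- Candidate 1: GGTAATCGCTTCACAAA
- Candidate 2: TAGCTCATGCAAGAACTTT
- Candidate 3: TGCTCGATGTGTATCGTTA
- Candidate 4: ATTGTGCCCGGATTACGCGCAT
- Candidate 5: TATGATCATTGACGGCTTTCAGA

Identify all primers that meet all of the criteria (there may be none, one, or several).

Candidate 1, Candidate 2, Candidate 3, Candidate 4 and Candidate 5.

Candidate 1 (17 nt, A=6 T=4 G=3 C=4): GC 7/17 = 41.2% ✓; longest run = 3 ✓; length 17 ✓ — passes.
Candidate 2 (19 nt, A=6 T=6 G=3 C=4): GC 7/19 = 36.8% ✓; longest run = 3 ✓; length 19 ✓ — passes.
Candidate 3 (19 nt, A=3 T=8 G=5 C=3): GC 8/19 = 42.1% ✓; longest run = 2 ✓; length 19 ✓ — passes.
Candidate 4 (22 nt, A=4 T=6 G=6 C=6): GC 12/22 = 54.5% ✓; longest run = 3 ✓; length 22 ✓ — passes.
Candidate 5 (23 nt, A=6 T=8 G=5 C=4): GC 9/23 = 39.1% ✓; longest run = 3 ✓; length 23 ✓ — passes.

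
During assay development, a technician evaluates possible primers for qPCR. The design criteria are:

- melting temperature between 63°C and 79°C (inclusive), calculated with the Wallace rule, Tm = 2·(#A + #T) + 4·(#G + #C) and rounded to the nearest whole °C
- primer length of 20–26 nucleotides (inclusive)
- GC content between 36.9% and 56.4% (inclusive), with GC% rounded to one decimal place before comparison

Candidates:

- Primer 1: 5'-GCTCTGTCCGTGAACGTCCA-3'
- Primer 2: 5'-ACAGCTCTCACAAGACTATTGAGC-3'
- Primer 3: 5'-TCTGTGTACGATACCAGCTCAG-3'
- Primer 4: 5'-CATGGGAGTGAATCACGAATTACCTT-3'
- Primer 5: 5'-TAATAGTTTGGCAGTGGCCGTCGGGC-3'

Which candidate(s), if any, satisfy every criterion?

Primer 2, Primer 3 and Primer 4.

Primer 1 (20 nt, A=3 T=5 G=5 C=7): Tm = 2·8 + 4·12 = 64°C ✓; length 20 ✓; GC 12/20 = 60.0%, outside 36.9–56.4% ✗ — fails.
Primer 2 (24 nt, A=8 T=5 G=4 C=7): Tm = 2·13 + 4·11 = 70°C ✓; length 24 ✓; GC 11/24 = 45.8% ✓ — passes.
Primer 3 (22 nt, A=5 T=6 G=5 C=6): Tm = 2·11 + 4·11 = 66°C ✓; length 22 ✓; GC 11/22 = 50.0% ✓ — passes.
Primer 4 (26 nt, A=8 T=7 G=6 C=5): Tm = 2·15 + 4·11 = 74°C ✓; length 26 ✓; GC 11/26 = 42.3% ✓ — passes.
Primer 5 (26 nt, A=4 T=7 G=10 C=5): Tm = 2·11 + 4·15 = 82°C, outside 63–79°C ✗; length 26 ✓; GC 15/26 = 57.7%, outside 36.9–56.4% ✗ — fails.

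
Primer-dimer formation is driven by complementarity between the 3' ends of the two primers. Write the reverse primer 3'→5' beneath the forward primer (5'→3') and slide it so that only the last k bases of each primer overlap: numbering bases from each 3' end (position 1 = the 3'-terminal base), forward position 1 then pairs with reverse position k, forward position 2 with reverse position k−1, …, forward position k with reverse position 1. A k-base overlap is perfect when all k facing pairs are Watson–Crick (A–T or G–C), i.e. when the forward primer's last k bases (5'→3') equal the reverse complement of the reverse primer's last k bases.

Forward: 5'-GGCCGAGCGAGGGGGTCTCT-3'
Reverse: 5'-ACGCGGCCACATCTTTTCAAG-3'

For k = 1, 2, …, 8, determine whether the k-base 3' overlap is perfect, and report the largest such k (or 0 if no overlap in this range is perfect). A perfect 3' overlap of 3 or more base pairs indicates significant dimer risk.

Last 8 bases (5'→3') — forward …GGGTCTCT, reverse …TTTTCAAG.
Reverse complement of the reverse primer's last 8 bases: CTTGAAAA; its first k bases are the reverse complement of the reverse primer's last k bases, so a perfect k-base overlap needs the forward primer's last k bases to equal them.
Comparing (forward last k vs required): k=1: T vs C ✗; k=2: CT vs CT ✓; k=3: TCT vs CTT ✗; k=4: CTCT vs CTTG ✗; k=5: TCTCT vs CTTGA ✗; k=6: GTCTCT vs CTTGAA ✗; k=7: GGTCTCT vs CTTGAAA ✗; k=8: GGGTCTCT vs CTTGAAAA ✗.
Only k = 2 is perfect, so the longest perfect 3' overlap is 2.

Longest perfect overlap: 2 complementary base pairs; below the dimer-risk threshold (threshold 3).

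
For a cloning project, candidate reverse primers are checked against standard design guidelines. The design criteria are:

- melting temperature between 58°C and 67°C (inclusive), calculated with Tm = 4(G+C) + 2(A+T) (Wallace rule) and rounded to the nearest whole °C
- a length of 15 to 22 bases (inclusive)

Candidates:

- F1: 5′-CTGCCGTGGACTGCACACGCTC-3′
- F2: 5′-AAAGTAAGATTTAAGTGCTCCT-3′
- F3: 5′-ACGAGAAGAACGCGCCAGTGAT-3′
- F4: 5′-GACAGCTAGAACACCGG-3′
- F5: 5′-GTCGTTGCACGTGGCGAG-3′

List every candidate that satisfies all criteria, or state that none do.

F2 and F5.

F1 (22 nt, A=3 T=4 G=6 C=9): Tm = 2·7 + 4·15 = 74°C, outside 58–67°C ✗; length 22 ✓ — fails.
F2 (22 nt, A=8 T=7 G=4 C=3): Tm = 2·15 + 4·7 = 58°C ✓; length 22 ✓ — passes.
F3 (22 nt, A=8 T=2 G=7 C=5): Tm = 2·10 + 4·12 = 68°C, outside 58–67°C ✗; length 22 ✓ — fails.
F4 (17 nt, A=6 T=1 G=5 C=5): Tm = 2·7 + 4·10 = 54°C, outside 58–67°C ✗; length 17 ✓ — fails.
F5 (18 nt, A=2 T=4 G=8 C=4): Tm = 2·6 + 4·12 = 60°C ✓; length 18 ✓ — passes.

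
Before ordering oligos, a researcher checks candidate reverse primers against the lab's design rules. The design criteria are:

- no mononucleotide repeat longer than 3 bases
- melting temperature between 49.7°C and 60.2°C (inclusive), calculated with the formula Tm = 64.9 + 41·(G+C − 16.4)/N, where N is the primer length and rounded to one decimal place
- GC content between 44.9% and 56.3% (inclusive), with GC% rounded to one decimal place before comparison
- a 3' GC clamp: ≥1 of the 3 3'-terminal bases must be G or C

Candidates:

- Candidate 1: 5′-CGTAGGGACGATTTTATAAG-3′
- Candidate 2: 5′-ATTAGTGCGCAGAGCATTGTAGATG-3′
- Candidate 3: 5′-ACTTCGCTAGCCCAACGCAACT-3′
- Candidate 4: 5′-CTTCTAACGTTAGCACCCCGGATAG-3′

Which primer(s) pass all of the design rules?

Candidate 1 (20 nt, A=6 T=6 G=6 C=2): longest run = 4, exceeds 3 ✗; Tm = 64.9 + 41·(8 − 16.4)/20 = 47.7°C, outside 49.7–60.2°C ✗; GC 8/20 = 40.0%, outside 44.9–56.3% ✗; 3' end AAG has 1 G/C ✓ — fails.
Candidate 2 (25 nt, A=7 T=7 G=8 C=3): longest run = 2 ✓; Tm = 64.9 + 41·(11 − 16.4)/25 = 56.0°C ✓; GC 11/25 = 44.0%, outside 44.9–56.3% ✗; 3' end ATG has 1 G/C ✓ — fails.
Candidate 3 (22 nt, A=6 T=4 G=3 C=9): longest run = 3 ✓; Tm = 64.9 + 41·(12 − 16.4)/22 = 56.7°C ✓; GC 12/22 = 54.5% ✓; 3' end ACT has 1 G/C ✓ — passes.
Candidate 4 (25 nt, A=6 T=6 G=5 C=8): longest run = 4, exceeds 3 ✗; Tm = 64.9 + 41·(13 − 16.4)/25 = 59.3°C ✓; GC 13/25 = 52.0% ✓; 3' end TAG has 1 G/C ✓ — fails.

Candidate 3 only.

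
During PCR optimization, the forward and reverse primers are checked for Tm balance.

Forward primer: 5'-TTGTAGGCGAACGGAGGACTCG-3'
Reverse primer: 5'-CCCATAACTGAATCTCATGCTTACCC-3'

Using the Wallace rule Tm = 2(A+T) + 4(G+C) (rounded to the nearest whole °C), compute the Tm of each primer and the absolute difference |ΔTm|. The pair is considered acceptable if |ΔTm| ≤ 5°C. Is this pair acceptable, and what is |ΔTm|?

Forward: A=5 T=4 G=9 C=4 → Tm = 2·9 + 4·13 = 70°C.
Reverse: A=7 T=7 G=2 C=10 → Tm = 2·14 + 4·12 = 76°C.
|ΔTm| = |70 − 76| = 6°C, > 5°C.

|ΔTm| = 6°C; the pair is not acceptable.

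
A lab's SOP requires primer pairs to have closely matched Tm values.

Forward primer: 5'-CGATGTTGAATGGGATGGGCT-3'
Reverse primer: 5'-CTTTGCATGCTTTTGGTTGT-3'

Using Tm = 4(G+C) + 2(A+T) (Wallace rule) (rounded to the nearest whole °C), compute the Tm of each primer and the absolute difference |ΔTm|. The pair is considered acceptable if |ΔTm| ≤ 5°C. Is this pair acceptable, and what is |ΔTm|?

|ΔTm| = 8°C; the pair is not acceptable.

Forward: A=4 T=6 G=9 C=2 → Tm = 2·10 + 4·11 = 64°C.
Reverse: A=1 T=11 G=5 C=3 → Tm = 2·12 + 4·8 = 56°C.
|ΔTm| = |64 − 56| = 8°C, > 5°C.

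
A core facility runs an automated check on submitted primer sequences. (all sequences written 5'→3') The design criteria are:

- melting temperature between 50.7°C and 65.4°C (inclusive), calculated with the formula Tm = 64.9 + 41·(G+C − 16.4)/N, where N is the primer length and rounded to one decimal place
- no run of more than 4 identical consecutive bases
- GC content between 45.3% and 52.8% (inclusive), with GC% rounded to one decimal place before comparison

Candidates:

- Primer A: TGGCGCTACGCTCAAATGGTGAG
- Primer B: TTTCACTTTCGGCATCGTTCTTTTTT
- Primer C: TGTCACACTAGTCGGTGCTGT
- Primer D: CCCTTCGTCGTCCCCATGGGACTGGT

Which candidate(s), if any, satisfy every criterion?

Primer C only.

Primer A (23 nt, A=5 T=5 G=8 C=5): Tm = 64.9 + 41·(13 − 16.4)/23 = 58.8°C ✓; longest run = 3 ✓; GC 13/23 = 56.5%, outside 45.3–52.8% ✗ — fails.
Primer B (26 nt, A=2 T=15 G=3 C=6): Tm = 64.9 + 41·(9 − 16.4)/26 = 53.2°C ✓; longest run = 6, exceeds 4 ✗; GC 9/26 = 34.6%, outside 45.3–52.8% ✗ — fails.
Primer C (21 nt, A=3 T=7 G=6 C=5): Tm = 64.9 + 41·(11 − 16.4)/21 = 54.4°C ✓; longest run = 2 ✓; GC 11/21 = 52.4% ✓ — passes.
Primer D (26 nt, A=2 T=7 G=7 C=10): Tm = 64.9 + 41·(17 − 16.4)/26 = 65.8°C, outside 50.7–65.4°C ✗; longest run = 4 ✓; GC 17/26 = 65.4%, outside 45.3–52.8% ✗ — fails.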